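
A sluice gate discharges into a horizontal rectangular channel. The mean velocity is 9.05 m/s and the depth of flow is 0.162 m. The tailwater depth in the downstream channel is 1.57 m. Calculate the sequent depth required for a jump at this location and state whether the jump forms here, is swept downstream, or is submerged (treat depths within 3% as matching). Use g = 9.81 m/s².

Fr₁ = V₁/√(g·y₁) = 9.05/√(9.81×0.162) = 7.18.
Conjugate-depth relation: y₂/y₁ = ½[√(1 + 8Fr₁²) − 1] = ½[√413.3 − 1] = 9.66.
y₂ = 9.66 × 0.162 = 1.57 m.
Tailwater y_tw = 1.57 m: y_tw ≈ y₂, so the jump forms here.

y₂ = 1.57 m; the jump forms here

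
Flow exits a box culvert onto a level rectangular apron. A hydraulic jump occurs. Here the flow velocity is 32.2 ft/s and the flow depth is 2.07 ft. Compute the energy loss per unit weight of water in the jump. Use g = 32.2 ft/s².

ΔE = 6.99 ft

Fr₁ = V₁/√(g·y₁) = 32.2/√(32.2×2.07) = 3.94.
From the momentum equation for a rectangular channel, y₂/y₁ = ½[√(1 + 8Fr₁²) − 1] = ½[√125.4 − 1] = 5.10.
y₂ = 5.10 × 2.07 = 10.6 ft.
Head loss: ΔE = (y₂ − y₁)³/(4y₁y₂) = (10.6 − 2.07)³/(4×2.07×10.6) = 611/87.4 = 6.99 ft.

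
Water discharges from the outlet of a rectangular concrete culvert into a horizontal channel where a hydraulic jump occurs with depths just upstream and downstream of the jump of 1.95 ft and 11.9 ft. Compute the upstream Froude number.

Fr₁ = 4.66

For a rectangular channel the momentum equation gives q² = ½·g·y₁·y₂·(y₁ + y₂) = ½×32.2×1.95×11.9×13.8 = 5174.
q = √5174 = 71.9 ft²/s.
V₁ = q/y₁ = 36.9 ft/s; Fr₁ = V₁/√(g·y₁) = 4.66.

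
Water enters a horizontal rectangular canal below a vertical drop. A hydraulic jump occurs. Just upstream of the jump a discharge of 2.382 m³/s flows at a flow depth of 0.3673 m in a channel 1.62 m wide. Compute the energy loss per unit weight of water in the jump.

ΔE = 0.1288 m

q = Q/b = 2.382/1.62 = 1.470 m²/s; V₁ = q/y₁ = 4.003 m/s. Fr₁ = V₁/√(g·y₁) = 2.109.
Sequent-depth ratio: y₂/y₁ = ½[√(1 + 8Fr₁²) − 1] = ½[√36.580 − 1] = 2.524.
y₂ = 2.524 × 0.3673 = 0.9271 m.
V₂ = q/y₂ = 1.470/0.9271 = 1.586 m/s. E₁ = y₁ + V₁²/2g = 1.184 m; E₂ = y₂ + V₂²/2g = 1.055 m. ΔE = E₁ − E₂ = 0.1288 m.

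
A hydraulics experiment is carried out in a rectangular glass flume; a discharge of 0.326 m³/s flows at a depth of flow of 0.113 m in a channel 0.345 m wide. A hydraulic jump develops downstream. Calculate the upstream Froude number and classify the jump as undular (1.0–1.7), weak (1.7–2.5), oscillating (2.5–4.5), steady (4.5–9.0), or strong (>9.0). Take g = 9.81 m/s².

Fr₁ = 7.94; steady jump

q = Q/b = 0.326/0.345 = 0.945 m²/s; V₁ = q/y₁ = 8.36 m/s. Fr₁ = V₁/√(g·y₁) = 7.94.
Fr₁ = 7.94 lies in the steady range.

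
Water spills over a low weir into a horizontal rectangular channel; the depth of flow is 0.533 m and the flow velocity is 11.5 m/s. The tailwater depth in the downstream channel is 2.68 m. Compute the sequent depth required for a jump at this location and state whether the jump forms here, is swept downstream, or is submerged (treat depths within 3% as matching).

Fr₁ = V₁/√(g·y₁) = 11.5/√(9.81×0.533) = 5.03.
Conjugate-depth relation: y₂/y₁ = ½[√(1 + 8Fr₁²) − 1] = ½[√203.3 − 1] = 6.63.
y₂ = 6.63 × 0.533 = 3.53 m.
Tailwater y_tw = 2.68 m: y_tw < y₂, so the jump is swept downstream.

y₂ = 3.53 m; the jump is swept downstream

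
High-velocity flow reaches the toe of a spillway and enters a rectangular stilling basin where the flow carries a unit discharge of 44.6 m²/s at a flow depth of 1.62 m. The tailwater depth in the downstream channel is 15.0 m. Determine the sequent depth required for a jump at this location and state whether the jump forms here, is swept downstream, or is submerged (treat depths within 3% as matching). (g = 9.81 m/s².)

V₁ = q/y₁ = 44.6/1.62 = 27.5 m/s. Fr₁ = V₁/√(g·y₁) = 27.5/√(9.81×1.62) = 6.91.
Sequent-depth ratio: y₂/y₁ = ½[√(1 + 8Fr₁²) − 1] = ½[√382.5 − 1] = 9.28.
y₂ = 9.28 × 1.62 = 15.0 m.
Tailwater y_tw = 15.0 m: y_tw ≈ y₂, so the jump forms here.

y₂ = 15.0 m; the jump forms here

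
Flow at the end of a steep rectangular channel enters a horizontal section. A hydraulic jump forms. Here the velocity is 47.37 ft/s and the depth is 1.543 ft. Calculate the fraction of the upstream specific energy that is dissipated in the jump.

ΔE/E₁ = 0.606 (60.6%)

Fr₁ = V₁/√(g·y₁) = 47.37/√(32.2×1.543) = 6.720.
Conjugate-depth relation: y₂/y₁ = ½[√(1 + 8Fr₁²) − 1] = ½[√362.31 − 1] = 9.017.
y₂ = 9.017 × 1.543 = 13.91 ft.
E₁ = y₁ + V₁²/2g = 36.39 ft. ΔE = (y₂ − y₁)³/(4y₁y₂) = 22.04 ft. ΔE/E₁ = 22.04/36.39 = 0.606.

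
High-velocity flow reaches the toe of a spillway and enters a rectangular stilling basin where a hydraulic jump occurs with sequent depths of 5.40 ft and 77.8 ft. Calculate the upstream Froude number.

Fr₁ = 10.5

For a rectangular channel the momentum equation gives q² = ½·g·y₁·y₂·(y₁ + y₂) = ½×32.2×5.40×77.8×83.2 = 562759.
q = √562759 = 750 ft²/s.
V₁ = q/y₁ = 139 ft/s; Fr₁ = V₁/√(g·y₁) = 10.5.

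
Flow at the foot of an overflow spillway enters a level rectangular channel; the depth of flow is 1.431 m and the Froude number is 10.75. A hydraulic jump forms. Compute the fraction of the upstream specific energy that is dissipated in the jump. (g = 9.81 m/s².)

ΔE/E₁ = 0.745 (74.5%)

Fr₁ = 10.75 (given).
By Bélanger, y₂/y₁ = ½[√(1 + 8Fr₁²) − 1] = ½[√925.50 − 1] = 14.71.
y₂ = 14.71 × 1.431 = 21.05 m.
E₁ = y₁(1 + Fr₁²/2) = 1.431×(1 + 10.75²/2) = 84.12 m. ΔE = (y₂ − y₁)³/(4y₁y₂) = 62.68 m. ΔE/E₁ = 62.68/84.12 = 0.745.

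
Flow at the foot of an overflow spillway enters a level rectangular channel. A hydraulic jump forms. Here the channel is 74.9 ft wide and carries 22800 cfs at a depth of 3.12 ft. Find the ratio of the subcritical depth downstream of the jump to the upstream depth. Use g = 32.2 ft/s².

q = Q/b = 22800/74.9 = 304 ft²/s; V₁ = q/y₁ = 97.6 ft/s. Fr₁ = V₁/√(g·y₁) = 9.73.
Bélanger equation: y₂/y₁ = ½[√(1 + 8Fr₁²) − 1] = ½[√759.0 − 1] = 13.3.

y₂/y₁ = 13.3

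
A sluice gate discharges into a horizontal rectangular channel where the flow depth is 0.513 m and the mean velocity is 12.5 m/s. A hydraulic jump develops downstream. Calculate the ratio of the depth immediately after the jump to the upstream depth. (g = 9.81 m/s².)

y₂/y₁ = 7.40

Fr₁ = V₁/√(g·y₁) = 12.5/√(9.81×0.513) = 5.57.
Bélanger equation: y₂/y₁ = ½[√(1 + 8Fr₁²) − 1] = ½[√249.4 − 1] = 7.40.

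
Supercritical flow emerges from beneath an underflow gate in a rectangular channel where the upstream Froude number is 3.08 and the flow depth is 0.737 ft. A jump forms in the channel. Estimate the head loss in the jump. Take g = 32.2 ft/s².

Fr₁ = 3.08 (given).
From the momentum equation for a rectangular channel, y₂/y₁ = ½[√(1 + 8Fr₁²) − 1] = ½[√76.89 − 1] = 3.88.
y₂ = 3.88 × 0.737 = 2.86 ft.
V₁ = Fr₁·√(g·y₁) = 3.08×√(32.2×0.737) = 15.0 ft/s; q = V₁·y₁ = 11.1 ft²/s. V₂ = q/y₂ = 11.1/2.86 = 3.86 ft/s. E₁ = y₁ + V₁²/2g = 4.23 ft; E₂ = y₂ + V₂²/2g = 3.09 ft. ΔE = E₁ − E₂ = 1.14 ft.

ΔE = 1.14 ft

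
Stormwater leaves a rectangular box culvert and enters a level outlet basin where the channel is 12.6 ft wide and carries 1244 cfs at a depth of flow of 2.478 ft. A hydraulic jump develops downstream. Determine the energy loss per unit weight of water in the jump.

ΔE = 11.96 ft

q = Q/b = 1244/12.6 = 98.73 ft²/s; V₁ = q/y₁ = 39.84 ft/s. Fr₁ = V₁/√(g·y₁) = 4.460.
By Bélanger, y₂/y₁ = ½[√(1 + 8Fr₁²) − 1] = ½[√160.16 − 1] = 5.828.
y₂ = 5.828 × 2.478 = 14.44 ft.
Head loss: ΔE = (y₂ − y₁)³/(4y₁y₂) = (14.44 − 2.478)³/(4×2.478×14.44) = 1712/143.1 = 11.96 ft.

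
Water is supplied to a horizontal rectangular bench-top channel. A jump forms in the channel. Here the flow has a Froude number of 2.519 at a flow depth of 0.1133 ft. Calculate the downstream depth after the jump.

y₂ = 0.3509 ft

Fr₁ = 2.519 (given).
Sequent-depth ratio: y₂/y₁ = ½[√(1 + 8Fr₁²) − 1] = ½[√51.763 − 1] = 3.097.
y₂ = 3.097 × 0.1133 = 0.3509 ft.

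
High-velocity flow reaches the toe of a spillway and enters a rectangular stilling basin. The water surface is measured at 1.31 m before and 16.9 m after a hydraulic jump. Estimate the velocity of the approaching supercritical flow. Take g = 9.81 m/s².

V₁ = 33.9 m/s

For a rectangular channel the momentum equation gives q² = ½·g·y₁·y₂·(y₁ + y₂) = ½×9.81×1.31×16.9×18.2 = 1977.
q = √1977 = 44.5 m²/s.
V₁ = q/y₁ = 44.5/1.31 = 33.9 m/s.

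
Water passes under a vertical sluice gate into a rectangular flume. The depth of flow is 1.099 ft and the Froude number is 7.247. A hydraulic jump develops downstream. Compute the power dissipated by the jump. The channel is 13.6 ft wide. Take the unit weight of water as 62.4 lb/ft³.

Fr₁ = 7.247 (given).
From the momentum equation for a rectangular channel, y₂/y₁ = ½[√(1 + 8Fr₁²) − 1] = ½[√421.15 − 1] = 9.761.
y₂ = 9.761 × 1.099 = 10.73 ft.
Head loss: ΔE = (y₂ − y₁)³/(4y₁y₂) = (10.73 − 1.099)³/(4×1.099×10.73) = 892.6/47.16 = 18.93 ft.
V₁ = Fr₁·√(g·y₁) = 7.247×√(32.2×1.099) = 43.11 ft/s; q = V₁·y₁ = 47.38 ft²/s. Q = q·b = 47.38 × 13.6 = 644.3 cfs. P = γ·Q·ΔE/550 = 62.4 × 644.3 × 18.93 / 550 = 1384 hp.

P = 1384 hp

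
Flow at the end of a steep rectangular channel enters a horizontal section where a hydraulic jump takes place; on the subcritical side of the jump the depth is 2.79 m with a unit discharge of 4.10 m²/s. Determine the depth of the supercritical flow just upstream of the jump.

y₁ = 0.387 m

V₂ = q/y₂ = 4.10/2.79 = 1.47 m/s; Fr₂ = V₂/√(g·y₂) = 0.281.
From the momentum equation (using Fr₂), y₁/y₂ = ½[√(1 + 8Fr₂²) − 1] = ½[√1.631 − 1] = 0.139.
y₁ = 0.139 × 2.79 = 0.387 m.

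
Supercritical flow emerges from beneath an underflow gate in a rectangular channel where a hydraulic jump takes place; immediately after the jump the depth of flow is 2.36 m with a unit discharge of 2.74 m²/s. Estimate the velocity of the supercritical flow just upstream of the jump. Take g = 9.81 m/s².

V₂ = q/y₂ = 2.74/2.36 = 1.16 m/s; Fr₂ = V₂/√(g·y₂) = 0.241.
Applying the sequent-depth relation in reverse, y₁/y₂ = ½[√(1 + 8Fr₂²) − 1] = ½[√1.466 − 1] = 0.105.
y₁ = 0.105 × 2.36 = 0.249 m.
V₁ = q/y₁ = 2.74/0.249 = 11.0 m/s.

V₁ = 11.0 m/s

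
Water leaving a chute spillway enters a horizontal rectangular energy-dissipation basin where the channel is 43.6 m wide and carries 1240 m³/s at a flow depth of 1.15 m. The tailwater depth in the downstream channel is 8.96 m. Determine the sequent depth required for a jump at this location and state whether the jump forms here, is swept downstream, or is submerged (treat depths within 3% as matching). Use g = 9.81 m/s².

y₂ = 11.4 m; the jump is swept downstream

q = Q/b = 1240/43.6 = 28.4 m²/s; V₁ = q/y₁ = 24.7 m/s. Fr₁ = V₁/√(g·y₁) = 7.36.
Conjugate-depth relation: y₂/y₁ = ½[√(1 + 8Fr₁²) − 1] = ½[√434.7 − 1] = 9.92.
y₂ = 9.92 × 1.15 = 11.4 m.
Tailwater y_tw = 8.96 m: y_tw < y₂, so the jump is swept downstream.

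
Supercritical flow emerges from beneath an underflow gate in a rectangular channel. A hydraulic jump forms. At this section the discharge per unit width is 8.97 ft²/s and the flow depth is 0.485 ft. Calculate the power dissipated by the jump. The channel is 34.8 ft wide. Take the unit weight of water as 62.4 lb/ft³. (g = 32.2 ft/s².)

V₁ = q/y₁ = 8.97/0.485 = 18.5 ft/s. Fr₁ = V₁/√(g·y₁) = 18.5/√(32.2×0.485) = 4.68.
From the momentum equation for a rectangular channel, y₂/y₁ = ½[√(1 + 8Fr₁²) − 1] = ½[√176.2 − 1] = 6.14.
y₂ = 6.14 × 0.485 = 2.98 ft.
Head loss: ΔE = (y₂ − y₁)³/(4y₁y₂) = (2.98 − 0.485)³/(4×0.485×2.98) = 15.5/5.77 = 2.68 ft.
Q = q·b = 8.97 × 34.8 = 312 cfs. P = γ·Q·ΔE/550 = 62.4 × 312 × 2.68 / 550 = 94.9 hp.

P = 94.9 hp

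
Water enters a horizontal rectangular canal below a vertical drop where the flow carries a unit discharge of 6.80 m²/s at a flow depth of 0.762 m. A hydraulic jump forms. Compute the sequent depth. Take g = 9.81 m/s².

V₁ = q/y₁ = 6.80/0.762 = 8.92 m/s. Fr₁ = V₁/√(g·y₁) = 8.92/√(9.81×0.762) = 3.26.
Sequent-depth ratio: y₂/y₁ = ½[√(1 + 8Fr₁²) − 1] = ½[√86.23 − 1] = 4.14.
y₂ = 4.14 × 0.762 = 3.16 m.

y₂ = 3.16 m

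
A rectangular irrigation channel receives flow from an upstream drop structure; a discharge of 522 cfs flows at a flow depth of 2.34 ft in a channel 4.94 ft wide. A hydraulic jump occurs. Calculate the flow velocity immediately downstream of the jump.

q = Q/b = 522/4.94 = 106 ft²/s; V₁ = q/y₁ = 45.2 ft/s. Fr₁ = V₁/√(g·y₁) = 5.20.
By Bélanger, y₂/y₁ = ½[√(1 + 8Fr₁²) − 1] = ½[√217.5 − 1] = 6.87.
y₂ = 6.87 × 2.34 = 16.1 ft.
V₂ = q/y₂ = 106/16.1 = 6.57 ft/s.

V₂ = 6.57 ft/s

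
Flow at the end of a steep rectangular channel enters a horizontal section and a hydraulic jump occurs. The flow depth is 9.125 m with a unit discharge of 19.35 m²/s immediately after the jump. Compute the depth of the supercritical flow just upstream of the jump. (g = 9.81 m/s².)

y₁ = 0.8395 m

V₂ = q/y₂ = 19.35/9.125 = 2.121 m/s; Fr₂ = V₂/√(g·y₂) = 0.2241.
The Bélanger relation is symmetric: y₁/y₂ = ½[√(1 + 8Fr₂²) − 1] = ½[√1.4019 − 1] = 0.09200.
y₁ = 0.09200 × 9.125 = 0.8395 m.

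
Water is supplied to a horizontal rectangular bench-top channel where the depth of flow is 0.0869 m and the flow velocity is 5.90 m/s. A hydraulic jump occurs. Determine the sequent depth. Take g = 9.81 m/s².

Fr₁ = V₁/√(g·y₁) = 5.90/√(9.81×0.0869) = 6.39.
By Bélanger, y₂/y₁ = ½[√(1 + 8Fr₁²) − 1] = ½[√327.7 − 1] = 8.55.
y₂ = 8.55 × 0.0869 = 0.743 m.

y₂ = 0.743 m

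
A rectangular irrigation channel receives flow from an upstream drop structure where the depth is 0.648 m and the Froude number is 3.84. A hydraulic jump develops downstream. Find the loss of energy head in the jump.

Fr₁ = 3.84 (given).
From the momentum equation for a rectangular channel, y₂/y₁ = ½[√(1 + 8Fr₁²) − 1] = ½[√119.0 − 1] = 4.95.
y₂ = 4.95 × 0.648 = 3.21 m.
Head loss: ΔE = (y₂ − y₁)³/(4y₁y₂) = (3.21 − 0.648)³/(4×0.648×3.21) = 16.8/8.32 = 2.02 m.

ΔE = 2.02 m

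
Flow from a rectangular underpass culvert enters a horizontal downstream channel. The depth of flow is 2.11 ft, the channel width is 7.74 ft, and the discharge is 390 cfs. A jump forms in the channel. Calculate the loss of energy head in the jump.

q = Q/b = 390/7.74 = 50.4 ft²/s; V₁ = q/y₁ = 23.9 ft/s. Fr₁ = V₁/√(g·y₁) = 2.90.
Conjugate-depth relation: y₂/y₁ = ½[√(1 + 8Fr₁²) − 1] = ½[√68.15 − 1] = 3.63.
y₂ = 3.63 × 2.11 = 7.65 ft.
V₂ = q/y₂ = 50.4/7.65 = 6.58 ft/s. E₁ = y₁ + V₁²/2g = 11.0 ft; E₂ = y₂ + V₂²/2g = 8.33 ft. ΔE = E₁ − E₂ = 2.64 ft.

ΔE = 2.64 ft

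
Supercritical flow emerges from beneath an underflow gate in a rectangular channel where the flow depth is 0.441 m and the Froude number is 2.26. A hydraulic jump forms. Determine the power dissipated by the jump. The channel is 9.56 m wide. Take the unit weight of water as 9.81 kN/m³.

P = 40.9 kW

Fr₁ = 2.26 (given).
Bélanger equation: y₂/y₁ = ½[√(1 + 8Fr₁²) − 1] = ½[√41.86 − 1] = 2.73.
y₂ = 2.73 × 0.441 = 1.21 m.
Head loss: ΔE = (y₂ − y₁)³/(4y₁y₂) = (1.21 − 0.441)³/(4×0.441×1.21) = 0.448/2.13 = 0.211 m.
V₁ = Fr₁·√(g·y₁) = 2.26×√(9.81×0.441) = 4.70 m/s; q = V₁·y₁ = 2.07 m²/s. Q = q·b = 2.07 × 9.56 = 19.8 m³/s. P = γ·Q·ΔE = 9.81 × 19.8 × 0.211 = 40.9 kW.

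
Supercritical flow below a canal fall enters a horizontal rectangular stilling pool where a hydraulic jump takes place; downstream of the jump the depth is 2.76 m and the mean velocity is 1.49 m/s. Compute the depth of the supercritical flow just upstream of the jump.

Fr₂ = V₂/√(g·y₂) = 1.49/√(9.81×2.76) = 0.286.
The Bélanger relation is symmetric: y₁/y₂ = ½[√(1 + 8Fr₂²) − 1] = ½[√1.656 − 1] = 0.143.
y₁ = 0.143 × 2.76 = 0.396 m.

y₁ = 0.396 m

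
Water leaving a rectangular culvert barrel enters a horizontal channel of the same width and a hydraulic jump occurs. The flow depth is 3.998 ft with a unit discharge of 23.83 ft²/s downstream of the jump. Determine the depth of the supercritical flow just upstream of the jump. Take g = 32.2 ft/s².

V₂ = q/y₂ = 23.83/3.998 = 5.960 ft/s; Fr₂ = V₂/√(g·y₂) = 0.5253.
From the momentum equation (using Fr₂), y₁/y₂ = ½[√(1 + 8Fr₂²) − 1] = ½[√3.2078 − 1] = 0.3955.
y₁ = 0.3955 × 3.998 = 1.581 ft.

y₁ = 1.581 ft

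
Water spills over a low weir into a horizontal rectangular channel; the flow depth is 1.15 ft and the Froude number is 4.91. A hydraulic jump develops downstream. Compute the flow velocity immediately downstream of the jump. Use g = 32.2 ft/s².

Fr₁ = 4.91 (given).
From the momentum equation for a rectangular channel, y₂/y₁ = ½[√(1 + 8Fr₁²) − 1] = ½[√193.9 − 1] = 6.46.
y₂ = 6.46 × 1.15 = 7.43 ft.
V₁ = Fr₁·√(g·y₁) = 4.91×√(32.2×1.15) = 29.9 ft/s; q = V₁·y₁ = 34.4 ft²/s.
V₂ = q/y₂ = 34.4/7.43 = 4.62 ft/s.

V₂ = 4.62 ft/s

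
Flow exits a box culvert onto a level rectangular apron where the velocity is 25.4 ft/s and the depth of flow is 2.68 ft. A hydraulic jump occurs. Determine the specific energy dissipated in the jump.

Fr₁ = V₁/√(g·y₁) = 25.4/√(32.2×2.68) = 2.73.
Bélanger equation: y₂/y₁ = ½[√(1 + 8Fr₁²) − 1] = ½[√60.81 − 1] = 3.40.
y₂ = 3.40 × 2.68 = 9.11 ft.
Head loss: ΔE = (y₂ − y₁)³/(4y₁y₂) = (9.11 − 2.68)³/(4×2.68×9.11) = 266/97.7 = 2.72 ft.

ΔE = 2.72 ft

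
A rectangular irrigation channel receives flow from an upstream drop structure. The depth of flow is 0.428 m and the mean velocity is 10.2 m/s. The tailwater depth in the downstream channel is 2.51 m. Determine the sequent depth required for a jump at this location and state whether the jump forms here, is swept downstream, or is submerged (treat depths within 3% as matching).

y₂ = 2.81 m; the jump is swept downstream

Fr₁ = V₁/√(g·y₁) = 10.2/√(9.81×0.428) = 4.98.
Conjugate-depth relation: y₂/y₁ = ½[√(1 + 8Fr₁²) − 1] = ½[√199.2 − 1] = 6.56.
y₂ = 6.56 × 0.428 = 2.81 m.
Tailwater y_tw = 2.51 m: y_tw < y₂, so the jump is swept downstream.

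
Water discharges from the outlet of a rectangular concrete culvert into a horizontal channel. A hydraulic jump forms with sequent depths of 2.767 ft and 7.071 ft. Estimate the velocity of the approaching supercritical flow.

For a rectangular channel the momentum equation gives q² = ½·g·y₁·y₂·(y₁ + y₂) = ½×32.2×2.767×7.071×9.838 = 3099.
q = √3099 = 55.67 ft²/s.
V₁ = q/y₁ = 55.67/2.767 = 20.12 ft/s.

V₁ = 20.12 ft/s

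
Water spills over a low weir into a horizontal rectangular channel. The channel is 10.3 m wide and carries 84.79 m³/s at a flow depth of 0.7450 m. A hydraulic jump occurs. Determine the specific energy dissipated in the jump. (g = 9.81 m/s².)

ΔE = 2.797 m

q = Q/b = 84.79/10.3 = 8.232 m²/s; V₁ = q/y₁ = 11.05 m/s. Fr₁ = V₁/√(g·y₁) = 4.087.
Conjugate-depth relation: y₂/y₁ = ½[√(1 + 8Fr₁²) − 1] = ½[√134.65 − 1] = 5.302.
y₂ = 5.302 × 0.7450 = 3.950 m.
Head loss: ΔE = (y₂ − y₁)³/(4y₁y₂) = (3.950 − 0.7450)³/(4×0.7450×3.950) = 32.92/11.77 = 2.797 m.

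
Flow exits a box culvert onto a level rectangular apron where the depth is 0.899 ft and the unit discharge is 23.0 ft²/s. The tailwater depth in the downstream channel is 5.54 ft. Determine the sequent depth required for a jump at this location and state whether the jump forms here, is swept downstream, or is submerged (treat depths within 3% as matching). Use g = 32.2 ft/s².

y₂ = 5.61 ft; the jump forms here

V₁ = q/y₁ = 23.0/0.899 = 25.6 ft/s. Fr₁ = V₁/√(g·y₁) = 25.6/√(32.2×0.899) = 4.76.
From the momentum equation for a rectangular channel, y₂/y₁ = ½[√(1 + 8Fr₁²) − 1] = ½[√181.9 − 1] = 6.24.
y₂ = 6.24 × 0.899 = 5.61 ft.
Tailwater y_tw = 5.54 ft: y_tw ≈ y₂, so the jump forms here.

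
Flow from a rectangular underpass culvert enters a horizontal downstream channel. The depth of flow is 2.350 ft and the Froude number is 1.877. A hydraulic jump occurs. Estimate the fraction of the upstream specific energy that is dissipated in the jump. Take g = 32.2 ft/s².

Fr₁ = 1.877 (given).
Bélanger equation: y₂/y₁ = ½[√(1 + 8Fr₁²) − 1] = ½[√29.185 − 1] = 2.201.
y₂ = 2.201 × 2.350 = 5.173 ft.
E₁ = y₁(1 + Fr₁²/2) = 2.350×(1 + 1.877²/2) = 6.490 ft. ΔE = (y₂ − y₁)³/(4y₁y₂) = 0.4625 ft. ΔE/E₁ = 0.4625/6.490 = 0.0713.

ΔE/E₁ = 0.0713 (7.13%)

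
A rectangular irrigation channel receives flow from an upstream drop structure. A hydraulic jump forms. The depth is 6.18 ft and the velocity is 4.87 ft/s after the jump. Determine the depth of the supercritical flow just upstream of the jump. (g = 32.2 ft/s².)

Fr₂ = V₂/√(g·y₂) = 4.87/√(32.2×6.18) = 0.345.
Applying the sequent-depth relation in reverse, y₁/y₂ = ½[√(1 + 8Fr₂²) − 1] = ½[√1.953 − 1] = 0.199.
y₁ = 0.199 × 6.18 = 1.23 ft.

y₁ = 1.23 ft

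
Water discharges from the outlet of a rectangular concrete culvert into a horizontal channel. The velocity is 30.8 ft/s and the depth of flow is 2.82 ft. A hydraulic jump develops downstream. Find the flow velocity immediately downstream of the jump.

Fr₁ = V₁/√(g·y₁) = 30.8/√(32.2×2.82) = 3.23.
By Bélanger, y₂/y₁ = ½[√(1 + 8Fr₁²) − 1] = ½[√84.58 − 1] = 4.10.
y₂ = 4.10 × 2.82 = 11.6 ft.
q = V₁·y₁ = 30.8 × 2.82 = 86.9 ft²/s.
V₂ = q/y₂ = 86.9/11.6 = 7.52 ft/s.

V₂ = 7.52 ft/s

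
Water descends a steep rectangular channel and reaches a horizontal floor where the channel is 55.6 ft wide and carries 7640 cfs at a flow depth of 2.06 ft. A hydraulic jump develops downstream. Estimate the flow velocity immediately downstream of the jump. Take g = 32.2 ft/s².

q = Q/b = 7640/55.6 = 137 ft²/s; V₁ = q/y₁ = 66.7 ft/s. Fr₁ = V₁/√(g·y₁) = 8.19.
Sequent-depth ratio: y₂/y₁ = ½[√(1 + 8Fr₁²) − 1] = ½[√537.6 − 1] = 11.1.
y₂ = 11.1 × 2.06 = 22.9 ft.
V₂ = q/y₂ = 137/22.9 = 6.01 ft/s.

V₂ = 6.01 ft/s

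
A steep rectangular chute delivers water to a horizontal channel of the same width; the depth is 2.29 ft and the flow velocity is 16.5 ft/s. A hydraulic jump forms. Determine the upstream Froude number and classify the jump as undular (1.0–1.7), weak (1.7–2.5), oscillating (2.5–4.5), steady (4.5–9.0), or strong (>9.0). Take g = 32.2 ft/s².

Fr₁ = 1.92; weak jump

Fr₁ = V₁/√(g·y₁) = 16.5/√(32.2×2.29) = 1.92.
Fr₁ = 1.92 lies in the weak range.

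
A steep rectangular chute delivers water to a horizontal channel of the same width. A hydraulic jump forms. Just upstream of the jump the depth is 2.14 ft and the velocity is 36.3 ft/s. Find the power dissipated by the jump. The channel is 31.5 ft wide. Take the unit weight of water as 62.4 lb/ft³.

P = 2711 hp

Fr₁ = V₁/√(g·y₁) = 36.3/√(32.2×2.14) = 4.37.
By Bélanger, y₂/y₁ = ½[√(1 + 8Fr₁²) − 1] = ½[√154.0 − 1] = 5.70.
y₂ = 5.70 × 2.14 = 12.2 ft.
q = V₁·y₁ = 36.3 × 2.14 = 77.7 ft²/s. V₂ = q/y₂ = 77.7/12.2 = 6.36 ft/s. E₁ = y₁ + V₁²/2g = 22.6 ft; E₂ = y₂ + V₂²/2g = 12.8 ft. ΔE = E₁ − E₂ = 9.76 ft.
Q = q·b = 77.7 × 31.5 = 2447 cfs. P = γ·Q·ΔE/550 = 62.4 × 2447 × 9.76 / 550 = 2711 hp.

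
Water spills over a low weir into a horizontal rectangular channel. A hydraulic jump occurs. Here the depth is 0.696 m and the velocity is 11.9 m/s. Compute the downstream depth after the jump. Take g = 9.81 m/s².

y₂ = 4.15 m

Fr₁ = V₁/√(g·y₁) = 11.9/√(9.81×0.696) = 4.55.
Conjugate-depth relation: y₂/y₁ = ½[√(1 + 8Fr₁²) − 1] = ½[√166.9 − 1] = 5.96.
y₂ = 5.96 × 0.696 = 4.15 m.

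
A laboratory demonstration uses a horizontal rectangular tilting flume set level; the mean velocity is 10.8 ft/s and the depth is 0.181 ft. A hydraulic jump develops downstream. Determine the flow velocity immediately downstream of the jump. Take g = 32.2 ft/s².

V₂ = 1.85 ft/s

Fr₁ = V₁/√(g·y₁) = 10.8/√(32.2×0.181) = 4.47.
Bélanger equation: y₂/y₁ = ½[√(1 + 8Fr₁²) − 1] = ½[√161.1 − 1] = 5.85.
y₂ = 5.85 × 0.181 = 1.06 ft.
q = V₁·y₁ = 10.8 × 0.181 = 1.95 ft²/s.
V₂ = q/y₂ = 1.95/1.06 = 1.85 ft/s.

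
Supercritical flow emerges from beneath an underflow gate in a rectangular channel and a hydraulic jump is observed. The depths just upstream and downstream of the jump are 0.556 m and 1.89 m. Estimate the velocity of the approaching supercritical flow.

For a rectangular channel the momentum equation gives q² = ½·g·y₁·y₂·(y₁ + y₂) = ½×9.81×0.556×1.89×2.45 = 12.6.
q = √12.6 = 3.55 m²/s.
V₁ = q/y₁ = 3.55/0.556 = 6.39 m/s.

V₁ = 6.39 m/s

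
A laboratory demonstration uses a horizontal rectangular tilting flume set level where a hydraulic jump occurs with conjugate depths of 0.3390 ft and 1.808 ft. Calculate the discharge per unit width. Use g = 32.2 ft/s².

For a rectangular channel the momentum equation gives q² = ½·g·y₁·y₂·(y₁ + y₂) = ½×32.2×0.3390×1.808×2.147 = 21.19.
q = √21.19 = 4.603 ft²/s.

q = 4.603 ft²/s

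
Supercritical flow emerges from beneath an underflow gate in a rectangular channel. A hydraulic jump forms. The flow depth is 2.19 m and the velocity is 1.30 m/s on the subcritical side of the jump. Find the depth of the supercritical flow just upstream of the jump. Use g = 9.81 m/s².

Fr₂ = V₂/√(g·y₂) = 1.30/√(9.81×2.19) = 0.280.
Applying the sequent-depth relation in reverse, y₁/y₂ = ½[√(1 + 8Fr₂²) − 1] = ½[√1.629 − 1] = 0.138.
y₁ = 0.138 × 2.19 = 0.303 m.

y₁ = 0.303 m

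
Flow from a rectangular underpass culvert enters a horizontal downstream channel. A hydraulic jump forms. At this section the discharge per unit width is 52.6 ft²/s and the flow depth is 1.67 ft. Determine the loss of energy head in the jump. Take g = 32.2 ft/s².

V₁ = q/y₁ = 52.6/1.67 = 31.5 ft/s. Fr₁ = V₁/√(g·y₁) = 31.5/√(32.2×1.67) = 4.30.
Conjugate-depth relation: y₂/y₁ = ½[√(1 + 8Fr₁²) − 1] = ½[√148.6 − 1] = 5.59.
y₂ = 5.59 × 1.67 = 9.34 ft.
V₂ = q/y₂ = 52.6/9.34 = 5.63 ft/s. E₁ = y₁ + V₁²/2g = 17.1 ft; E₂ = y₂ + V₂²/2g = 9.84 ft. ΔE = E₁ − E₂ = 7.24 ft.

ΔE = 7.24 ft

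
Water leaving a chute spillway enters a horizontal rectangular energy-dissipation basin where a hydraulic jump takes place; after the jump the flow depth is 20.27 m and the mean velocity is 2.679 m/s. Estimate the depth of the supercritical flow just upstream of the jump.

Fr₂ = V₂/√(g·y₂) = 2.679/√(9.81×20.27) = 0.1900.
From the momentum equation (using Fr₂), y₁/y₂ = ½[√(1 + 8Fr₂²) − 1] = ½[√1.2887 − 1] = 0.06761.
y₁ = 0.06761 × 20.27 = 1.371 m.

y₁ = 1.371 m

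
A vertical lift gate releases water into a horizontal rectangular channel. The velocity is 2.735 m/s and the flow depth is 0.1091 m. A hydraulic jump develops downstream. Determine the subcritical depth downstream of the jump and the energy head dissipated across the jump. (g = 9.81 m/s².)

y₂ = 0.3570 m; ΔE = 0.09777 m

Fr₁ = V₁/√(g·y₁) = 2.735/√(9.81×0.1091) = 2.644.
Conjugate-depth relation: y₂/y₁ = ½[√(1 + 8Fr₁²) − 1] = ½[√56.913 − 1] = 3.272.
y₂ = 3.272 × 0.1091 = 0.3570 m.
q = V₁·y₁ = 2.735 × 0.1091 = 0.2984 m²/s. V₂ = q/y₂ = 0.2984/0.3570 = 0.8359 m/s. E₁ = y₁ + V₁²/2g = 0.4904 m; E₂ = y₂ + V₂²/2g = 0.3926 m. ΔE = E₁ − E₂ = 0.09777 m.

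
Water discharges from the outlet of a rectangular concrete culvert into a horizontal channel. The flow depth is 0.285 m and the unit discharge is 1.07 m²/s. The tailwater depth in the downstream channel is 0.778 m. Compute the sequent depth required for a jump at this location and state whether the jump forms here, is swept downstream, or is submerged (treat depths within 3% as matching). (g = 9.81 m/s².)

V₁ = q/y₁ = 1.07/0.285 = 3.75 m/s. Fr₁ = V₁/√(g·y₁) = 3.75/√(9.81×0.285) = 2.25.
Conjugate-depth relation: y₂/y₁ = ½[√(1 + 8Fr₁²) − 1] = ½[√41.33 − 1] = 2.71.
y₂ = 2.71 × 0.285 = 0.774 m.
Tailwater y_tw = 0.778 m: y_tw ≈ y₂, so the jump forms here.

y₂ = 0.774 m; the jump forms here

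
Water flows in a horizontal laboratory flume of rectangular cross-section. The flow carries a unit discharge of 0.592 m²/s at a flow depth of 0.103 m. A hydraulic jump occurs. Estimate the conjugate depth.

V₁ = q/y₁ = 0.592/0.103 = 5.75 m/s. Fr₁ = V₁/√(g·y₁) = 5.75/√(9.81×0.103) = 5.72.
Conjugate-depth relation: y₂/y₁ = ½[√(1 + 8Fr₁²) − 1] = ½[√262.5 − 1] = 7.60.
y₂ = 7.60 × 0.103 = 0.783 m.

y₂ = 0.783 m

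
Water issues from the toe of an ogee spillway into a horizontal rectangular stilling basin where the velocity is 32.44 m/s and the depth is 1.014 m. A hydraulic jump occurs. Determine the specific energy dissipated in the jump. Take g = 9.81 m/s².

ΔE = 40.13 m

Fr₁ = V₁/√(g·y₁) = 32.44/√(9.81×1.014) = 10.29.
Conjugate-depth relation: y₂/y₁ = ½[√(1 + 8Fr₁²) − 1] = ½[√847.34 − 1] = 14.05.
y₂ = 14.05 × 1.014 = 14.25 m.
Head loss: ΔE = (y₂ − y₁)³/(4y₁y₂) = (14.25 − 1.014)³/(4×1.014×14.25) = 2320/57.80 = 40.13 m.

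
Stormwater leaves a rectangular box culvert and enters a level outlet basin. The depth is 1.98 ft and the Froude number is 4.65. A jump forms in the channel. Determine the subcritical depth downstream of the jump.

Fr₁ = 4.65 (given).
By Bélanger, y₂/y₁ = ½[√(1 + 8Fr₁²) − 1] = ½[√174.0 − 1] = 6.10.
y₂ = 6.10 × 1.98 = 12.1 ft.

y₂ = 12.1 ft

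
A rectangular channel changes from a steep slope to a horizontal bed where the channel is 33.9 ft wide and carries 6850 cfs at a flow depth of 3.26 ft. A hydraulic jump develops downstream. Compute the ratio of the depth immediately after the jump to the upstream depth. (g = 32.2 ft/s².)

y₂/y₁ = 8.07

q = Q/b = 6850/33.9 = 202 ft²/s; V₁ = q/y₁ = 62.0 ft/s. Fr₁ = V₁/√(g·y₁) = 6.05.
Sequent-depth ratio: y₂/y₁ = ½[√(1 + 8Fr₁²) − 1] = ½[√293.8 − 1] = 8.07.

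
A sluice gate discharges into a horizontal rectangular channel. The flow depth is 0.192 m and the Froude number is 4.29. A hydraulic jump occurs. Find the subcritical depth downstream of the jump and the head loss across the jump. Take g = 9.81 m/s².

Fr₁ = 4.29 (given).
Bélanger equation: y₂/y₁ = ½[√(1 + 8Fr₁²) − 1] = ½[√148.2 − 1] = 5.59.
y₂ = 5.59 × 0.192 = 1.07 m.
V₁ = Fr₁·√(g·y₁) = 4.29×√(9.81×0.192) = 5.89 m/s; q = V₁·y₁ = 1.13 m²/s. V₂ = q/y₂ = 1.13/1.07 = 1.05 m/s. E₁ = y₁ + V₁²/2g = 1.96 m; E₂ = y₂ + V₂²/2g = 1.13 m. ΔE = E₁ − E₂ = 0.829 m.

y₂ = 1.07 m; ΔE = 0.829 m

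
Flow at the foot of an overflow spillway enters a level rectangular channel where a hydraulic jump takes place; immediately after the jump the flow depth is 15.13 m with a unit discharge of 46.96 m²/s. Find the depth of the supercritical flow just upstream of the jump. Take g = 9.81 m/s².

y₁ = 1.759 m

V₂ = q/y₂ = 46.96/15.13 = 3.104 m/s; Fr₂ = V₂/√(g·y₂) = 0.2548.
Applying the sequent-depth relation in reverse, y₁/y₂ = ½[√(1 + 8Fr₂²) − 1] = ½[√1.5192 − 1] = 0.1163.
y₁ = 0.1163 × 15.13 = 1.759 m.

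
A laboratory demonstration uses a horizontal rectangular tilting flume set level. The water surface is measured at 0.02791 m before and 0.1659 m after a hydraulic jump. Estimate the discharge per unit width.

For a rectangular channel the momentum equation gives q² = ½·g·y₁·y₂·(y₁ + y₂) = ½×9.81×0.02791×0.1659×0.1938 = 0.004402.
q = √0.004402 = 0.06635 m²/s.

q = 0.06635 m²/s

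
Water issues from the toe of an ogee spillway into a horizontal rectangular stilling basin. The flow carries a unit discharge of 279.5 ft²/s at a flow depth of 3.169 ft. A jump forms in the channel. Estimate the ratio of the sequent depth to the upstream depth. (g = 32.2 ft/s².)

V₁ = q/y₁ = 279.5/3.169 = 88.20 ft/s. Fr₁ = V₁/√(g·y₁) = 88.20/√(32.2×3.169) = 8.731.
Conjugate-depth relation: y₂/y₁ = ½[√(1 + 8Fr₁²) − 1] = ½[√610.86 − 1] = 11.86.

y₂/y₁ = 11.86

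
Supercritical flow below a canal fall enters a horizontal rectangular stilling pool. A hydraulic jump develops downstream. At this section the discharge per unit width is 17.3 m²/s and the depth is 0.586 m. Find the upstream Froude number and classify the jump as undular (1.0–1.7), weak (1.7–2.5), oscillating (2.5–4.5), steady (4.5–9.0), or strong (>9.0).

Fr₁ = 12.3; strong jump

V₁ = q/y₁ = 17.3/0.586 = 29.5 m/s. Fr₁ = V₁/√(g·y₁) = 29.5/√(9.81×0.586) = 12.3.
Fr₁ = 12.3 lies in the strong range.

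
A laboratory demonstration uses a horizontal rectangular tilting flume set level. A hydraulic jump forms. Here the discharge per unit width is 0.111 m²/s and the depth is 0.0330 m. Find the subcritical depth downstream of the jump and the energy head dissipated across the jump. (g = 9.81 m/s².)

y₂ = 0.260 m; ΔE = 0.340 m

V₁ = q/y₁ = 0.111/0.0330 = 3.36 m/s. Fr₁ = V₁/√(g·y₁) = 3.36/√(9.81×0.0330) = 5.91.
By Bélanger, y₂/y₁ = ½[√(1 + 8Fr₁²) − 1] = ½[√280.6 − 1] = 7.88.
y₂ = 7.88 × 0.0330 = 0.260 m.
Head loss: ΔE = (y₂ − y₁)³/(4y₁y₂) = (0.260 − 0.0330)³/(4×0.0330×0.260) = 0.0117/0.0343 = 0.340 m.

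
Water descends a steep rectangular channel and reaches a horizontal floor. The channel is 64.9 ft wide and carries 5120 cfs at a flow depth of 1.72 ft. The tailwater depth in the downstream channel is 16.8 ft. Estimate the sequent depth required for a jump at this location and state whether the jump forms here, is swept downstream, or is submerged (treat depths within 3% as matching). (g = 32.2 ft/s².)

y₂ = 14.2 ft; the jump is submerged

q = Q/b = 5120/64.9 = 78.9 ft²/s; V₁ = q/y₁ = 45.9 ft/s. Fr₁ = V₁/√(g·y₁) = 6.16.
Sequent-depth ratio: y₂/y₁ = ½[√(1 + 8Fr₁²) − 1] = ½[√304.9 − 1] = 8.23.
y₂ = 8.23 × 1.72 = 14.2 ft.
Tailwater y_tw = 16.8 ft: y_tw > y₂, so the jump is submerged.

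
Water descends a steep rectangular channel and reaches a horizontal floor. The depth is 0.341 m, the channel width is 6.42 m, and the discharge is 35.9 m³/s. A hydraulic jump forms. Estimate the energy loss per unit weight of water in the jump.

q = Q/b = 35.9/6.42 = 5.59 m²/s; V₁ = q/y₁ = 16.4 m/s. Fr₁ = V₁/√(g·y₁) = 8.97.
From the momentum equation for a rectangular channel, y₂/y₁ = ½[√(1 + 8Fr₁²) − 1] = ½[√644.1 − 1] = 12.2.
y₂ = 12.2 × 0.341 = 4.16 m.
V₂ = q/y₂ = 5.59/4.16 = 1.35 m/s. E₁ = y₁ + V₁²/2g = 14.0 m; E₂ = y₂ + V₂²/2g = 4.25 m. ΔE = E₁ − E₂ = 9.80 m.

ΔE = 9.80 m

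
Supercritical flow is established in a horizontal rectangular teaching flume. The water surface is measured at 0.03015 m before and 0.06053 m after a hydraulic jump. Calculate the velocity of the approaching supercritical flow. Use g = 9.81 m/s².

For a rectangular channel the momentum equation gives q² = ½·g·y₁·y₂·(y₁ + y₂) = ½×9.81×0.03015×0.06053×0.09068 = 0.0008117.
q = √0.0008117 = 0.02849 m²/s.
V₁ = q/y₁ = 0.02849/0.03015 = 0.9450 m/s.

V₁ = 0.9450 m/s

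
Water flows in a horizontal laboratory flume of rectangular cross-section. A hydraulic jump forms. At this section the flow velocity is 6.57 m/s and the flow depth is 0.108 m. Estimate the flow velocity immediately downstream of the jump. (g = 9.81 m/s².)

Fr₁ = V₁/√(g·y₁) = 6.57/√(9.81×0.108) = 6.38.
By Bélanger, y₂/y₁ = ½[√(1 + 8Fr₁²) − 1] = ½[√326.9 − 1] = 8.54.
y₂ = 8.54 × 0.108 = 0.922 m.
q = V₁·y₁ = 6.57 × 0.108 = 0.710 m²/s.
V₂ = q/y₂ = 0.710/0.922 = 0.769 m/s.

V₂ = 0.769 m/s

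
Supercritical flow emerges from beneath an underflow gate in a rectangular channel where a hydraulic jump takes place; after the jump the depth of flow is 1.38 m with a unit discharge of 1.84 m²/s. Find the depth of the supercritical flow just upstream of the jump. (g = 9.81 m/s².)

y₁ = 0.298 m

V₂ = q/y₂ = 1.84/1.38 = 1.33 m/s; Fr₂ = V₂/√(g·y₂) = 0.362.
Applying the sequent-depth relation in reverse, y₁/y₂ = ½[√(1 + 8Fr₂²) − 1] = ½[√2.051 − 1] = 0.216.
y₁ = 0.216 × 1.38 = 0.298 m.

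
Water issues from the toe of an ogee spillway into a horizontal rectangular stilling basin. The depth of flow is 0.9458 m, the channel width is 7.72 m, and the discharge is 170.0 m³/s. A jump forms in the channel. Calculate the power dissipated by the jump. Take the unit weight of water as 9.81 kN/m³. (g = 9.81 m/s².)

q = Q/b = 170.0/7.72 = 22.02 m²/s; V₁ = q/y₁ = 23.28 m/s. Fr₁ = V₁/√(g·y₁) = 7.644.
Conjugate-depth relation: y₂/y₁ = ½[√(1 + 8Fr₁²) − 1] = ½[√468.40 − 1] = 10.32.
y₂ = 10.32 × 0.9458 = 9.762 m.
V₂ = q/y₂ = 22.02/9.762 = 2.256 m/s. E₁ = y₁ + V₁²/2g = 28.57 m; E₂ = y₂ + V₂²/2g = 10.02 m. ΔE = E₁ − E₂ = 18.55 m.
P = γ·Q·ΔE = 9.81 × 170.0 × 18.55 = 30942 kW.

P = 30942 kW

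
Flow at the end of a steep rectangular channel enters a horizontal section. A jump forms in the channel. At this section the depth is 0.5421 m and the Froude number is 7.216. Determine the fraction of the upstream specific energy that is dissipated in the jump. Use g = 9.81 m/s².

Fr₁ = 7.216 (given).
Bélanger equation: y₂/y₁ = ½[√(1 + 8Fr₁²) − 1] = ½[√417.57 − 1] = 9.717.
y₂ = 9.717 × 0.5421 = 5.268 m.
E₁ = y₁(1 + Fr₁²/2) = 0.5421×(1 + 7.216²/2) = 14.66 m. ΔE = (y₂ − y₁)³/(4y₁y₂) = 9.239 m. ΔE/E₁ = 9.239/14.66 = 0.630.

ΔE/E₁ = 0.630 (63.0%)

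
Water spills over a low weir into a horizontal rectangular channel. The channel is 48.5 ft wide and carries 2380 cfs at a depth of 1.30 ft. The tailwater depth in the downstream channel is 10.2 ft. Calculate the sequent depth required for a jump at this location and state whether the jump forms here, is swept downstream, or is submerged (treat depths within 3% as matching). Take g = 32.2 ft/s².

y₂ = 10.1 ft; the jump forms here

q = Q/b = 2380/48.5 = 49.1 ft²/s; V₁ = q/y₁ = 37.7 ft/s. Fr₁ = V₁/√(g·y₁) = 5.83.
Conjugate-depth relation: y₂/y₁ = ½[√(1 + 8Fr₁²) − 1] = ½[√273.3 − 1] = 7.77.
y₂ = 7.77 × 1.30 = 10.1 ft.
Tailwater y_tw = 10.2 ft: y_tw ≈ y₂, so the jump forms here.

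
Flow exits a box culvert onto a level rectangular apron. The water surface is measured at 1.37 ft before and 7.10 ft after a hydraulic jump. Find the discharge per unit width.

q = 36.4 ft²/s

For a rectangular channel the momentum equation gives q² = ½·g·y₁·y₂·(y₁ + y₂) = ½×32.2×1.37×7.10×8.47 = 1326.
q = √1326 = 36.4 ft²/s.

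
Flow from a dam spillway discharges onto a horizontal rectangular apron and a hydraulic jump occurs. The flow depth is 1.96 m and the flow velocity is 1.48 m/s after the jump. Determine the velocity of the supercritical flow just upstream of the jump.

Fr₂ = V₂/√(g·y₂) = 1.48/√(9.81×1.96) = 0.338.
Applying the sequent-depth relation in reverse, y₁/y₂ = ½[√(1 + 8Fr₂²) − 1] = ½[√1.911 − 1] = 0.191.
y₁ = 0.191 × 1.96 = 0.375 m.
V₁ = q/y₁ = 2.90/0.375 = 7.74 m/s.

V₁ = 7.74 m/s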